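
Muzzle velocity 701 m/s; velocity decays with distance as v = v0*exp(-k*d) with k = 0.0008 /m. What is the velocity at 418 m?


v = v0*exp(-k*d) = 701*exp(-0.0008*418) = 501.8 m/s

501.8 m/s


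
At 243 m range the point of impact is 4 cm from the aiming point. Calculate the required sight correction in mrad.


1 mrad subtends 1 cm per 10 m of range, so adj = error_cm / (dist_m / 10) = 4 / (243/10) = 0.1646 mrad

0.1646 mrad


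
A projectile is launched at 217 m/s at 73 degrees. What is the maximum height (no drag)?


H = (v0*sin(theta))^2 / (2g) = (217*sin(73°))^2 / (2*9.81) = 2195 m

2195 m


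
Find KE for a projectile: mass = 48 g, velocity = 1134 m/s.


E = 0.5*m*v^2 = 0.5*0.048*1134^2 = 30863 J

30863 J


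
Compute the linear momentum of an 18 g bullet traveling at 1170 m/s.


p = m*v = 0.018*1170 = 21.06 kg·m/s

21.06 kg·m/s


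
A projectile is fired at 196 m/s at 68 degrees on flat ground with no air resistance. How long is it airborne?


T = 2*v0*sin(theta)/g = 2*196*sin(68°)/9.81 = 37.05 s

37.05 s


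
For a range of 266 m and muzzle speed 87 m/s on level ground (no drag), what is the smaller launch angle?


sin(2*theta) = R*g/v0^2 = 266*9.81/87^2 = 0.344756, theta = arcsin(0.344756)/2 = 10.08°

10.08 degrees


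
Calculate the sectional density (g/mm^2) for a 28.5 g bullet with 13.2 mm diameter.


SD = m/d^2 = 28.5/13.2^2 = 0.1636 g/mm^2

0.1636 g/mm^2


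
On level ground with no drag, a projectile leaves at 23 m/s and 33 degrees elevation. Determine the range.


R = v0^2 * sin(2*theta) / g = 23^2 * sin(2*33°) / 9.81 = 49.26 m

49.26 m


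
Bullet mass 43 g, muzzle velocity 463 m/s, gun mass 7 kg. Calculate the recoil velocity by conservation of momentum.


v_recoil = m_p * v_p / m_gun = 0.043 * 463 / 7 = 2.844 m/s

2.844 m/s


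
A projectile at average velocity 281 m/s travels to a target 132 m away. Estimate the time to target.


t = d/v = 132/281 = 0.4698 s

0.4698 s


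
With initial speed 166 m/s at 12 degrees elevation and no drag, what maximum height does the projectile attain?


H = (v0*sin(theta))^2 / (2g) = (166*sin(12°))^2 / (2*9.81) = 60.71 m

60.71 m


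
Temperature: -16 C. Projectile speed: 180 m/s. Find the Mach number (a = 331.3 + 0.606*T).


a = 331.3 + 0.606*(-16) = 321.604 m/s
M = v/a = 180/321.604 = 0.5597

0.5597


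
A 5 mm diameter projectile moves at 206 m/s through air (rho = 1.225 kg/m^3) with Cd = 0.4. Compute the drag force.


A = pi*(d/2)^2 = pi*(5/2000)^2 = 1.96350e-05 m^2
Fd = 0.5*Cd*rho*A*v^2 = 0.5*0.4*1.225*1.96350e-05*206^2 = 0.2041 N

0.2041 N


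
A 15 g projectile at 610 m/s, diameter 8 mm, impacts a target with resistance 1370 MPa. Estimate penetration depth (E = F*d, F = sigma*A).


A = pi*(d/2)^2 = pi*(8/2)^2 = 50.2655 mm^2
E = 0.5*m*v^2 = 0.5*0.015*610^2 = 2790.75 J
depth = E/(sigma*A) = 2790.75 J / (1370 MPa * 50.2655 mm^2) = 2790.75/(1370 * 50.2655) m = 0.0405257 m ≈ 40.53 mm

40.53 mm


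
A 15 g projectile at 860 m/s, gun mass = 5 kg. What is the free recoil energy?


v_r = m_p*v_p/m_gun = 0.015*860/5 = 2.58 m/s, E_r = 0.5*m_gun*v_r^2 = 0.5*5*2.58^2 = 16.64 J

16.64 J


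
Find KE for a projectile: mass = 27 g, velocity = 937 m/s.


E = 0.5*m*v^2 = 0.5*0.027*937^2 = 11853 J

11853 J


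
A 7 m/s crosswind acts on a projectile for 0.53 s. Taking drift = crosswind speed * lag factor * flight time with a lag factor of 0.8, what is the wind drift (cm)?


drift = v_wind * lag * t = 7 * 0.8 * 0.53 = 2.968 m ≈ 296.8 cm

296.8 cm


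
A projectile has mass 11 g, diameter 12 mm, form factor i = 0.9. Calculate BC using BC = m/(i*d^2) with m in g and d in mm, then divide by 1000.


BC = m/(i*d^2*1000) = 11/(0.9 * 12^2 * 1000) = 8.488e-05

8.488e-05


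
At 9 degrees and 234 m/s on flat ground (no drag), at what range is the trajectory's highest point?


R = v0^2*sin(2*theta)/g = 234^2*sin(2*9°)/9.81 = 1724.83 m
apex_dist = R/2 = 1724.83/2 = 862.4 m

862.4 m


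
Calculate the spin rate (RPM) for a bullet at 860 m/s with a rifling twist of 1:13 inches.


twist_m = 13*0.0254 = 0.3302 m
spin = v/twist = 860/0.3302 = 2604.482 rev/s
RPM = spin*60 = 2604.482*60 ≈ 156269 RPM

156269 RPM


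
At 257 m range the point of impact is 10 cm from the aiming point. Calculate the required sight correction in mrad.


1 mrad subtends 1 cm per 10 m of range, so adj = error_cm / (dist_m / 10) = 10 / (257/10) = 0.3891 mrad

0.3891 mrad


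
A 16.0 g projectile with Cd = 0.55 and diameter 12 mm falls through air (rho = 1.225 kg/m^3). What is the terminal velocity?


A = pi*(d/2)^2 = pi*(12/2000)^2 = 1.13097e-04 m^2
vt = sqrt(2mg/(Cd*rho*A)) = sqrt(2*0.016*9.81/(0.55 * 1.225 * 1.13097e-04)) = 64.19 m/s

64.19 m/s


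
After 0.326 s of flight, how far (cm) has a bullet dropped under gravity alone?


drop = 0.5*g*t^2 = 0.5*9.81*0.326^2 = 0.521284 m ≈ 52.13 cm

52.13 cm


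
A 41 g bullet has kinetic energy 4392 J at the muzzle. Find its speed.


v = sqrt(2*E/m) = sqrt(2*4392/0.041) = 462.9 m/s

462.9 m/s


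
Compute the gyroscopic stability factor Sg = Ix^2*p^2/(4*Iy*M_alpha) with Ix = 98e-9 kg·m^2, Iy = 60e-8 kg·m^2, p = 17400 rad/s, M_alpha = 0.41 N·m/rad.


Sg = Ix^2 * p^2 / (4 * Iy * M_alpha) = (98e-9)^2 * 17400^2 / (4 * 60e-8 * 0.41) = 2.955

2.955


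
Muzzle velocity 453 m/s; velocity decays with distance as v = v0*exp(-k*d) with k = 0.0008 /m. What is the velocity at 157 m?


v = v0*exp(-k*d) = 453*exp(-0.0008*157) = 399.5 m/s

399.5 m/s


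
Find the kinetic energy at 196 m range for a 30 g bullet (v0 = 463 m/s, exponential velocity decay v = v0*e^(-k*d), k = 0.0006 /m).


v = v0*exp(-k*d) = 463*exp(-0.0006*196) = 411.631 m/s
E = 0.5*m*v^2 = 0.5*0.03*411.631^2 = 2542 J

2542 J


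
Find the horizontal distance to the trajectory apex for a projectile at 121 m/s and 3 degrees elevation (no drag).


R = v0^2*sin(2*theta)/g = 121^2*sin(2*3°)/9.81 = 156.004 m
apex_dist = R/2 = 156.004/2 = 78 m

78 m


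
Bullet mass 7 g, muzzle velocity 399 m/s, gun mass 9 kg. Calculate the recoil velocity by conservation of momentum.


v_recoil = m_p * v_p / m_gun = 0.007 * 399 / 9 = 0.3103 m/s

0.3103 m/s


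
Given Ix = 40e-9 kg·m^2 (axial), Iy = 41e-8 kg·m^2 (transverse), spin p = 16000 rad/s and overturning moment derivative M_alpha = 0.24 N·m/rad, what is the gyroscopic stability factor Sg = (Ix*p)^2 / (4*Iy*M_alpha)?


Sg = Ix^2 * p^2 / (4 * Iy * M_alpha) = (40e-9)^2 * 16000^2 / (4 * 41e-8 * 0.24) = 1.041

1.041


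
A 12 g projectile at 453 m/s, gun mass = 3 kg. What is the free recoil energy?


v_r = m_p*v_p/m_gun = 0.012*453/3 = 1.812 m/s, E_r = 0.5*m_gun*v_r^2 = 0.5*3*1.812^2 = 4.925 J

4.925 J


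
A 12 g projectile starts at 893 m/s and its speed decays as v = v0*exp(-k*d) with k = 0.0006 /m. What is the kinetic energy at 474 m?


v = v0*exp(-k*d) = 893*exp(-0.0006*474) = 671.952 m/s
E = 0.5*m*v^2 = 0.5*0.012*671.952^2 = 2709 J

2709 J


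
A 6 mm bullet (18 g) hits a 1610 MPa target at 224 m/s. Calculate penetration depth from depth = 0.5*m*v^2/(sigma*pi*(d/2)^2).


A = pi*(d/2)^2 = pi*(6/2)^2 = 28.2743 mm^2
E = 0.5*m*v^2 = 0.5*0.018*224^2 = 451.584 J
depth = E/(sigma*A) = 451.584 J / (1610 MPa * 28.2743 mm^2) = 451.584/(1610 * 28.2743) m = 0.0099202 m ≈ 9.92 mm

9.92 mm


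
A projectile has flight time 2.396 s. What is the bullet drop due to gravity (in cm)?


drop = 0.5*g*t^2 = 0.5*9.81*2.396^2 = 28.1587 m ≈ 2816 cm

2816 cm


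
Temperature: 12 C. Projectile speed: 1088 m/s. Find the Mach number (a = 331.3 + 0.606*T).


a = 331.3 + 0.606*(12) = 338.572 m/s
M = v/a = 1088/338.572 = 3.213

3.213


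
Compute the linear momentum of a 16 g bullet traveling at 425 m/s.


p = m*v = 0.016*425 = 6.8 kg·m/s

6.8 kg·m/s


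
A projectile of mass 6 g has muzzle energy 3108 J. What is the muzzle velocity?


v = sqrt(2*E/m) = sqrt(2*3108/0.006) = 1018 m/s

1018 m/s


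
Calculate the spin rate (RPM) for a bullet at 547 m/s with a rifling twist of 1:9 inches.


twist_m = 9*0.0254 = 0.2286 m
spin = v/twist = 547/0.2286 = 2392.826 rev/s
RPM = spin*60 = 2392.826*60 ≈ 143570 RPM

143570 RPM


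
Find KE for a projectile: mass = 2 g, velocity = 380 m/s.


E = 0.5*m*v^2 = 0.5*0.002*380^2 = 144.4 J

144.4 J


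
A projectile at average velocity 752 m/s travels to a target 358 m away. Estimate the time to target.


t = d/v = 358/752 = 0.4761 s

0.4761 s


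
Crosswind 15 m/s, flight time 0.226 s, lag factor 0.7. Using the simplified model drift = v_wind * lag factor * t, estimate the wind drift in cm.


drift = v_wind * lag * t = 15 * 0.7 * 0.226 = 2.373 m ≈ 237.3 cm

237.3 cm


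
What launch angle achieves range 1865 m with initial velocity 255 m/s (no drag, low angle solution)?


sin(2*theta) = R*g/v0^2 = 1865*9.81/255^2 = 0.281363, theta = arcsin(0.281363)/2 = 8.171°

8.171 degrees


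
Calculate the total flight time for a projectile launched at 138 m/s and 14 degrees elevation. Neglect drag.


T = 2*v0*sin(theta)/g = 2*138*sin(14°)/9.81 = 6.806 s

6.806 s


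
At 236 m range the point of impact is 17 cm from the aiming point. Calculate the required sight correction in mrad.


1 mrad subtends 1 cm per 10 m of range, so adj = error_cm / (dist_m / 10) = 17 / (236/10) = 0.7203 mrad

0.7203 mrad


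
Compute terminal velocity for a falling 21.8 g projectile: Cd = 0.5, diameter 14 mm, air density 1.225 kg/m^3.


A = pi*(d/2)^2 = pi*(14/2000)^2 = 1.53938e-04 m^2
vt = sqrt(2mg/(Cd*rho*A)) = sqrt(2*0.0218*9.81/(0.5 * 1.225 * 1.53938e-04)) = 67.35 m/s

67.35 m/s


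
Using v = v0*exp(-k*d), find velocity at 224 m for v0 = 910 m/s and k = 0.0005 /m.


v = v0*exp(-k*d) = 910*exp(-0.0005*224) = 813.6 m/s

813.6 m/s


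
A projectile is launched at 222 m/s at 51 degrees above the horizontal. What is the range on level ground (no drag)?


R = v0^2 * sin(2*theta) / g = 222^2 * sin(2*51°) / 9.81 = 4914 m

4914 m


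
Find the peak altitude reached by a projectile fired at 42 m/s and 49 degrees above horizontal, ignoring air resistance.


H = (v0*sin(theta))^2 / (2g) = (42*sin(49°))^2 / (2*9.81) = 51.21 m

51.21 m


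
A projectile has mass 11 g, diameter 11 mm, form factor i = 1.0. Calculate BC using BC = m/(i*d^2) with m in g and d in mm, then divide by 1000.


BC = m/(i*d^2*1000) = 11/(1.0 * 11^2 * 1000) = 9.091e-05

9.091e-05


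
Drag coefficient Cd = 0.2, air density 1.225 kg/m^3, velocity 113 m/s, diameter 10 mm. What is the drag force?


A = pi*(d/2)^2 = pi*(10/2000)^2 = 7.85398e-05 m^2
Fd = 0.5*Cd*rho*A*v^2 = 0.5*0.2*1.225*7.85398e-05*113^2 = 0.1229 N

0.1229 N


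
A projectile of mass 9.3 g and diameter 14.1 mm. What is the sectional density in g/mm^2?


SD = m/d^2 = 9.3/14.1^2 = 0.04678 g/mm^2

0.04678 g/mm^2


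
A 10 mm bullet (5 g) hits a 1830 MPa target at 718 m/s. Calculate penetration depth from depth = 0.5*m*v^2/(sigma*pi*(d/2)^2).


A = pi*(d/2)^2 = pi*(10/2)^2 = 78.5398 mm^2
E = 0.5*m*v^2 = 0.5*0.005*718^2 = 1288.81 J
depth = E/(sigma*A) = 1288.81 J / (1830 MPa * 78.5398 mm^2) = 1288.81/(1830 * 78.5398) m = 0.00896702 m ≈ 8.967 mm

8.967 mm


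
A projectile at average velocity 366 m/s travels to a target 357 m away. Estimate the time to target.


t = d/v = 357/366 = 0.9754 s

0.9754 s


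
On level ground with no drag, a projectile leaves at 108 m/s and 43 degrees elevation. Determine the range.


R = v0^2 * sin(2*theta) / g = 108^2 * sin(2*43°) / 9.81 = 1186 m

1186 m


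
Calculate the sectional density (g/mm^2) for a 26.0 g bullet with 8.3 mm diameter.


SD = m/d^2 = 26.0/8.3^2 = 0.3774 g/mm^2

0.3774 g/mm^2


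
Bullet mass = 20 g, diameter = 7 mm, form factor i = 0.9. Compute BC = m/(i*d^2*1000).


BC = m/(i*d^2*1000) = 20/(0.9 * 7^2 * 1000) = 0.0004535

0.0004535


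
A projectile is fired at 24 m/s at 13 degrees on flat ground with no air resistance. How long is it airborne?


T = 2*v0*sin(theta)/g = 2*24*sin(13°)/9.81 = 1.101 s

1.101 s


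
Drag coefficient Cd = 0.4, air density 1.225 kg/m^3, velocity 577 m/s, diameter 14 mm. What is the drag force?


A = pi*(d/2)^2 = pi*(14/2000)^2 = 1.53938e-04 m^2
Fd = 0.5*Cd*rho*A*v^2 = 0.5*0.4*1.225*1.53938e-04*577^2 = 12.56 N

12.56 N


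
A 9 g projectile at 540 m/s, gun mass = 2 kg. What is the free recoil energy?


v_r = m_p*v_p/m_gun = 0.009*540/2 = 2.43 m/s, E_r = 0.5*m_gun*v_r^2 = 0.5*2*2.43^2 = 5.905 J

5.905 J


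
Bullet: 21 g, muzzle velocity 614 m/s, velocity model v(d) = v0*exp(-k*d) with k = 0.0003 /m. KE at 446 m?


v = v0*exp(-k*d) = 614*exp(-0.0003*446) = 537.106 m/s
E = 0.5*m*v^2 = 0.5*0.021*537.106^2 = 3029 J

3029 J


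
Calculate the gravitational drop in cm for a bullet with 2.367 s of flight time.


drop = 0.5*g*t^2 = 0.5*9.81*2.367^2 = 27.4812 m ≈ 2748 cm

2748 cm


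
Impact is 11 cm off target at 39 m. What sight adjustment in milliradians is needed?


1 mrad subtends 1 cm per 10 m of range, so adj = error_cm / (dist_m / 10) = 11 / (39/10) = 2.821 mrad

2.821 mrad


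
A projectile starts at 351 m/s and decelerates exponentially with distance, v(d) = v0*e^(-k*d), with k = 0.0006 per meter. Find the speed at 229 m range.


v = v0*exp(-k*d) = 351*exp(-0.0006*229) = 305.9 m/s

305.9 m/s


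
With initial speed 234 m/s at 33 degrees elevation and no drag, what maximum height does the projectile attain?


H = (v0*sin(theta))^2 / (2g) = (234*sin(33°))^2 / (2*9.81) = 827.8 m

827.8 m


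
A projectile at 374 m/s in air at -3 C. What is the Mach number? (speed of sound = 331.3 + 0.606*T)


a = 331.3 + 0.606*(-3) = 329.482 m/s
M = v/a = 374/329.482 = 1.135

1.135


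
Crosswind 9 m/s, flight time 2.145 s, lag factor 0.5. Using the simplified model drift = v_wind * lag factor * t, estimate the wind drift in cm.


drift = v_wind * lag * t = 9 * 0.5 * 2.145 = 9.6525 m ≈ 965.2 cm

965.2 cm


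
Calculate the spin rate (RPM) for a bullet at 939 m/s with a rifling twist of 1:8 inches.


twist_m = 8*0.0254 = 0.2032 m
spin = v/twist = 939/0.2032 = 4621.063 rev/s
RPM = spin*60 = 4621.063*60 ≈ 277264 RPM

277264 RPM


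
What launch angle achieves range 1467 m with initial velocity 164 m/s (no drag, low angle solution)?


sin(2*theta) = R*g/v0^2 = 1467*9.81/164^2 = 0.535071, theta = arcsin(0.535071)/2 = 16.17°

16.17 degrees


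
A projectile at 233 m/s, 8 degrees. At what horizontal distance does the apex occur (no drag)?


R = v0^2*sin(2*theta)/g = 233^2*sin(2*8°)/9.81 = 1525.39 m
apex_dist = R/2 = 1525.39/2 = 762.7 m

762.7 m


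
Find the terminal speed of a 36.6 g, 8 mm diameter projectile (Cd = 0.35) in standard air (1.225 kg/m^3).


A = pi*(d/2)^2 = pi*(8/2000)^2 = 5.02655e-05 m^2
vt = sqrt(2mg/(Cd*rho*A)) = sqrt(2*0.0366*9.81/(0.35 * 1.225 * 5.02655e-05)) = 182.5 m/s

182.5 m/s


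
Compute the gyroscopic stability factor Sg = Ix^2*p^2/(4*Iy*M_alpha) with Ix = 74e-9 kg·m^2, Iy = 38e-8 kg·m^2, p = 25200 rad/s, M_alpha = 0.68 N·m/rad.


Sg = Ix^2 * p^2 / (4 * Iy * M_alpha) = (74e-9)^2 * 25200^2 / (4 * 38e-8 * 0.68) = 3.364

3.364


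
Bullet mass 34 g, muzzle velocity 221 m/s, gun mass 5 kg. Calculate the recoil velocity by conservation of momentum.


v_recoil = m_p * v_p / m_gun = 0.034 * 221 / 5 = 1.503 m/s

1.503 m/s


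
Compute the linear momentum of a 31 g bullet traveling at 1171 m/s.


p = m*v = 0.031*1171 = 36.3 kg·m/s

36.3 kg·m/s


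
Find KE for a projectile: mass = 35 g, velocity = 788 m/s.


E = 0.5*m*v^2 = 0.5*0.035*788^2 = 10867 J

10867 J


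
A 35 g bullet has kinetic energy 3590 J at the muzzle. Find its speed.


v = sqrt(2*E/m) = sqrt(2*3590/0.035) = 452.9 m/s

452.9 m/s


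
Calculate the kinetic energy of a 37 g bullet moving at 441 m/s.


E = 0.5*m*v^2 = 0.5*0.037*441^2 = 3598 J

3598 J


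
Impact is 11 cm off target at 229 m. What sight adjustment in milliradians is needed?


1 mrad subtends 1 cm per 10 m of range, so adj = error_cm / (dist_m / 10) = 11 / (229/10) = 0.4803 mrad

0.4803 mrad


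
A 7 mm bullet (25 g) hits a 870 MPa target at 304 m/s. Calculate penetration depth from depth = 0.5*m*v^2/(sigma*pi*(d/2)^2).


A = pi*(d/2)^2 = pi*(7/2)^2 = 38.4845 mm^2
E = 0.5*m*v^2 = 0.5*0.025*304^2 = 1155.2 J
depth = E/(sigma*A) = 1155.2 J / (870 MPa * 38.4845 mm^2) = 1155.2/(870 * 38.4845) m = 0.0345026 m ≈ 34.5 mm

34.5 mm


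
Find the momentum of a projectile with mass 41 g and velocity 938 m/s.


p = m*v = 0.041*938 = 38.46 kg·m/s

38.46 kg·m/s


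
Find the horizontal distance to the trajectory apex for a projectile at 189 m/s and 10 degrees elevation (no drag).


R = v0^2*sin(2*theta)/g = 189^2*sin(2*10°)/9.81 = 1245.39 m
apex_dist = R/2 = 1245.39/2 = 622.7 m

622.7 m


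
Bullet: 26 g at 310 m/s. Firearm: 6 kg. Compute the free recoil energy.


v_r = m_p*v_p/m_gun = 0.026*310/6 = 1.34333 m/s, E_r = 0.5*m_gun*v_r^2 = 0.5*6*1.34333^2 = 5.414 J

5.414 J


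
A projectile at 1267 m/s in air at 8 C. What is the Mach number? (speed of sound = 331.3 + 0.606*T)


a = 331.3 + 0.606*(8) = 336.148 m/s
M = v/a = 1267/336.148 = 3.769

3.769


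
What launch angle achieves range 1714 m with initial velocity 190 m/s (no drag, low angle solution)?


sin(2*theta) = R*g/v0^2 = 1714*9.81/190^2 = 0.465771, theta = arcsin(0.465771)/2 = 13.88°

13.88 degrees


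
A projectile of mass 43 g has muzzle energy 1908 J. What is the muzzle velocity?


v = sqrt(2*E/m) = sqrt(2*1908/0.043) = 297.9 m/s

297.9 m/s


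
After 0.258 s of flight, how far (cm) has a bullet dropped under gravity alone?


drop = 0.5*g*t^2 = 0.5*9.81*0.258^2 = 0.326496 m ≈ 32.65 cm

32.65 cm


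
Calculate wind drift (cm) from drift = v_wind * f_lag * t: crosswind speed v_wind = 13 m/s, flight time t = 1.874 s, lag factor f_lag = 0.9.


drift = v_wind * lag * t = 13 * 0.9 * 1.874 = 21.9258 m ≈ 2193 cm

2193 cm


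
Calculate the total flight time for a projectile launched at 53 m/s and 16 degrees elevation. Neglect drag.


T = 2*v0*sin(theta)/g = 2*53*sin(16°)/9.81 = 2.978 s

2.978 s


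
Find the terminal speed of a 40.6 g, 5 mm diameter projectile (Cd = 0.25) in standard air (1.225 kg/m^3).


A = pi*(d/2)^2 = pi*(5/2000)^2 = 1.96350e-05 m^2
vt = sqrt(2mg/(Cd*rho*A)) = sqrt(2*0.0406*9.81/(0.25 * 1.225 * 1.96350e-05)) = 364 m/s

364 m/s


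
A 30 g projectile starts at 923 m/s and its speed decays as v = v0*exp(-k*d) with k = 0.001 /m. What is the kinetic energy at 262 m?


v = v0*exp(-k*d) = 923*exp(-0.001*262) = 710.259 m/s
E = 0.5*m*v^2 = 0.5*0.03*710.259^2 = 7567 J

7567 J


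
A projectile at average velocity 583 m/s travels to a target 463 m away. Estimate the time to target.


t = d/v = 463/583 = 0.7942 s

0.7942 s


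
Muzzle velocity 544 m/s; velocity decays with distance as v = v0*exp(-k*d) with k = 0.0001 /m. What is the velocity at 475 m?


v = v0*exp(-k*d) = 544*exp(-0.0001*475) = 518.8 m/s

518.8 m/s


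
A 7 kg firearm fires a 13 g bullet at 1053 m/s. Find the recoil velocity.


v_recoil = m_p * v_p / m_gun = 0.013 * 1053 / 7 = 1.956 m/s

1.956 m/s


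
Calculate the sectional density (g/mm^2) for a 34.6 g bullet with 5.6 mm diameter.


SD = m/d^2 = 34.6/5.6^2 = 1.103 g/mm^2

1.103 g/mm^2


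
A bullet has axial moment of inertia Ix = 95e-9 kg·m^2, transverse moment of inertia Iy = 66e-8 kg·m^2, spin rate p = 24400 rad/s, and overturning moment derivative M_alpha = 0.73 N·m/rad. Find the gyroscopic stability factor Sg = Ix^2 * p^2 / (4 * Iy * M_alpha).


Sg = Ix^2 * p^2 / (4 * Iy * M_alpha) = (95e-9)^2 * 24400^2 / (4 * 66e-8 * 0.73) = 2.788

2.788


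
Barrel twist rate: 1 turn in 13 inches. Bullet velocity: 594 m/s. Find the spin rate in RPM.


twist_m = 13*0.0254 = 0.3302 m
spin = v/twist = 594/0.3302 = 1798.91 rev/s
RPM = spin*60 = 1798.91*60 ≈ 107935 RPM

107935 RPM


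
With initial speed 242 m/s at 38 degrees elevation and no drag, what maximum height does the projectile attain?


H = (v0*sin(theta))^2 / (2g) = (242*sin(38°))^2 / (2*9.81) = 1131 m

1131 m


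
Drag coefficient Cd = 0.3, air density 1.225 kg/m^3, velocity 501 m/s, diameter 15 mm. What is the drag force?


A = pi*(d/2)^2 = pi*(15/2000)^2 = 1.76715e-04 m^2
Fd = 0.5*Cd*rho*A*v^2 = 0.5*0.3*1.225*1.76715e-04*501^2 = 8.15 N

8.15 N


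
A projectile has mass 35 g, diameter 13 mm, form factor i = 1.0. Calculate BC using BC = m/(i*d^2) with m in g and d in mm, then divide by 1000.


BC = m/(i*d^2*1000) = 35/(1.0 * 13^2 * 1000) = 0.0002071

0.0002071


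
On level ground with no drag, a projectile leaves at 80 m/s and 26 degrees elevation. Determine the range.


R = v0^2 * sin(2*theta) / g = 80^2 * sin(2*26°) / 9.81 = 514.1 m

514.1 m


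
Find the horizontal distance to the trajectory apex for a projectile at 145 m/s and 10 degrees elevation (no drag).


R = v0^2*sin(2*theta)/g = 145^2*sin(2*10°)/9.81 = 733.025 m
apex_dist = R/2 = 733.025/2 = 366.5 m

366.5 m


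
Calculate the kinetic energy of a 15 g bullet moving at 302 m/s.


E = 0.5*m*v^2 = 0.5*0.015*302^2 = 684 J

684 J


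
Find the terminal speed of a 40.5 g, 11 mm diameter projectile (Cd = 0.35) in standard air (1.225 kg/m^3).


A = pi*(d/2)^2 = pi*(11/2000)^2 = 9.50332e-05 m^2
vt = sqrt(2mg/(Cd*rho*A)) = sqrt(2*0.0405*9.81/(0.35 * 1.225 * 9.50332e-05)) = 139.6 m/s

139.6 m/s


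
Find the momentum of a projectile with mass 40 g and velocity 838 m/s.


p = m*v = 0.04*838 = 33.52 kg·m/s

33.52 kg·m/s


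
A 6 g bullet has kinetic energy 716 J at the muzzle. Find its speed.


v = sqrt(2*E/m) = sqrt(2*716/0.006) = 488.5 m/s

488.5 m/s


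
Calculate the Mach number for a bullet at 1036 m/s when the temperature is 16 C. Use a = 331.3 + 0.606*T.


a = 331.3 + 0.606*(16) = 340.996 m/s
M = v/a = 1036/340.996 = 3.038

3.038


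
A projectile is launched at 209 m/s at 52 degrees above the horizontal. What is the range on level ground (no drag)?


R = v0^2 * sin(2*theta) / g = 209^2 * sin(2*52°) / 9.81 = 4320 m

4320 m


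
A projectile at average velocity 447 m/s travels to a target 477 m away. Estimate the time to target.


t = d/v = 477/447 = 1.067 s

1.067 s


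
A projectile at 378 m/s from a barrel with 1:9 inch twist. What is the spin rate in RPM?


twist_m = 9*0.0254 = 0.2286 m
spin = v/twist = 378/0.2286 = 1653.543 rev/s
RPM = spin*60 = 1653.543*60 ≈ 99213 RPM

99213 RPM


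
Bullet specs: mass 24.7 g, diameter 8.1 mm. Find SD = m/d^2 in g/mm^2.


SD = m/d^2 = 24.7/8.1^2 = 0.3765 g/mm^2

0.3765 g/mm^2


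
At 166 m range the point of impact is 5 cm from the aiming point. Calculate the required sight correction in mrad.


1 mrad subtends 1 cm per 10 m of range, so adj = error_cm / (dist_m / 10) = 5 / (166/10) = 0.3012 mrad

0.3012 mrad


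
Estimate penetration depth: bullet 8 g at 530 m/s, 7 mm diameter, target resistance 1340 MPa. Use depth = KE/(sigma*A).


A = pi*(d/2)^2 = pi*(7/2)^2 = 38.4845 mm^2
E = 0.5*m*v^2 = 0.5*0.008*530^2 = 1123.6 J
depth = E/(sigma*A) = 1123.6 J / (1340 MPa * 38.4845 mm^2) = 1123.6/(1340 * 38.4845) m = 0.0217882 m ≈ 21.79 mm

21.79 mm


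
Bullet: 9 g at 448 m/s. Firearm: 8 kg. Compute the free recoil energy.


v_r = m_p*v_p/m_gun = 0.009*448/8 = 0.504 m/s, E_r = 0.5*m_gun*v_r^2 = 0.5*8*0.504^2 = 1.016 J

1.016 J


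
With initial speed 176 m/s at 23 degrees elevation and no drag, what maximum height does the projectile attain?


H = (v0*sin(theta))^2 / (2g) = (176*sin(23°))^2 / (2*9.81) = 241 m

241 m


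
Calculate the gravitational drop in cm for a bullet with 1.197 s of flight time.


drop = 0.5*g*t^2 = 0.5*9.81*1.197^2 = 7.02793 m ≈ 702.8 cm

702.8 cm


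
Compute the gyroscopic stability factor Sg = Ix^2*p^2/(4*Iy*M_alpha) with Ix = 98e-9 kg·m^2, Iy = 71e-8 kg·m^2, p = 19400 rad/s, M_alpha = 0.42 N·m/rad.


Sg = Ix^2 * p^2 / (4 * Iy * M_alpha) = (98e-9)^2 * 19400^2 / (4 * 71e-8 * 0.42) = 3.03

3.03


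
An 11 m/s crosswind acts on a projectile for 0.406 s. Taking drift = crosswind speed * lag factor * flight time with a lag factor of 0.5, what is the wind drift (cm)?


drift = v_wind * lag * t = 11 * 0.5 * 0.406 = 2.233 m ≈ 223.3 cm

223.3 cm


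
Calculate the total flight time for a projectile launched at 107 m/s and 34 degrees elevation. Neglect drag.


T = 2*v0*sin(theta)/g = 2*107*sin(34°)/9.81 = 12.2 s

12.2 s


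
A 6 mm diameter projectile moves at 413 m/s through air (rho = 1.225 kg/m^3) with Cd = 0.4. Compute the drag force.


A = pi*(d/2)^2 = pi*(6/2000)^2 = 2.82743e-05 m^2
Fd = 0.5*Cd*rho*A*v^2 = 0.5*0.4*1.225*2.82743e-05*413^2 = 1.182 N

1.182 N


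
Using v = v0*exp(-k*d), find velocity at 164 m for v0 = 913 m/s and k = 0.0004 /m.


v = v0*exp(-k*d) = 913*exp(-0.0004*164) = 855 m/s

855 m/s


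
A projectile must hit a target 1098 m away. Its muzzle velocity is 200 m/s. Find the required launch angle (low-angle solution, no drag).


sin(2*theta) = R*g/v0^2 = 1098*9.81/200^2 = 0.269285, theta = arcsin(0.269285)/2 = 7.811°

7.811 degrees


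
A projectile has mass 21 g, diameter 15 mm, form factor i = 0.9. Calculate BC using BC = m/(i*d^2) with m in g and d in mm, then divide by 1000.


BC = m/(i*d^2*1000) = 21/(0.9 * 15^2 * 1000) = 0.0001037

0.0001037


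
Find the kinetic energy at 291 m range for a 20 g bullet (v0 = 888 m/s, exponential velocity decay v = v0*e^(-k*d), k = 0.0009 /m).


v = v0*exp(-k*d) = 888*exp(-0.0009*291) = 683.394 m/s
E = 0.5*m*v^2 = 0.5*0.02*683.394^2 = 4670 J

4670 J


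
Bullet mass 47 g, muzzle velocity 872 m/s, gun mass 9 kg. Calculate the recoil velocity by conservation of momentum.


v_recoil = m_p * v_p / m_gun = 0.047 * 872 / 9 = 4.554 m/s

4.554 m/s


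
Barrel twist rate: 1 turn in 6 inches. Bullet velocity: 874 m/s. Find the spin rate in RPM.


twist_m = 6*0.0254 = 0.1524 m
spin = v/twist = 874/0.1524 = 5734.908 rev/s
RPM = spin*60 = 5734.908*60 ≈ 344094 RPM

344094 RPM


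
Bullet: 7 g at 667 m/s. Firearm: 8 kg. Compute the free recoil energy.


v_r = m_p*v_p/m_gun = 0.007*667/8 = 0.583625 m/s, E_r = 0.5*m_gun*v_r^2 = 0.5*8*0.583625^2 = 1.362 J

1.362 J


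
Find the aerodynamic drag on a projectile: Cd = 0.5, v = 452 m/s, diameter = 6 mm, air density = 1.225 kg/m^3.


A = pi*(d/2)^2 = pi*(6/2000)^2 = 2.82743e-05 m^2
Fd = 0.5*Cd*rho*A*v^2 = 0.5*0.5*1.225*2.82743e-05*452^2 = 1.769 N

1.769 N


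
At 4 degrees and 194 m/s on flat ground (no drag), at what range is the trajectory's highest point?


R = v0^2*sin(2*theta)/g = 194^2*sin(2*4°)/9.81 = 533.937 m
apex_dist = R/2 = 533.937/2 = 267 m

267 m


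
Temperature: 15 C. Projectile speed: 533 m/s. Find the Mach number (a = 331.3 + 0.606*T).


a = 331.3 + 0.606*(15) = 340.39 m/s
M = v/a = 533/340.39 = 1.566

1.566


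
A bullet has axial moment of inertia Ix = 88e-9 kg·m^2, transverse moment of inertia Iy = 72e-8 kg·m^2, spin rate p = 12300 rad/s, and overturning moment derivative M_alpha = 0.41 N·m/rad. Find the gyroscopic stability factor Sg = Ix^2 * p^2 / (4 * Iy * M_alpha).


Sg = Ix^2 * p^2 / (4 * Iy * M_alpha) = (88e-9)^2 * 12300^2 / (4 * 72e-8 * 0.41) = 0.9922

0.9922


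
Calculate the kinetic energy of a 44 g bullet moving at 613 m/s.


E = 0.5*m*v^2 = 0.5*0.044*613^2 = 8267 J

8267 J


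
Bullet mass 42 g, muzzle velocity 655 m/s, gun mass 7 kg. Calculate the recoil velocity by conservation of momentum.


v_recoil = m_p * v_p / m_gun = 0.042 * 655 / 7 = 3.93 m/s

3.93 m/s


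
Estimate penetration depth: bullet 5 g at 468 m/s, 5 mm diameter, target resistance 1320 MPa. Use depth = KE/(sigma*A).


A = pi*(d/2)^2 = pi*(5/2)^2 = 19.635 mm^2
E = 0.5*m*v^2 = 0.5*0.005*468^2 = 547.56 J
depth = E/(sigma*A) = 547.56 J / (1320 MPa * 19.635 mm^2) = 547.56/(1320 * 19.635) m = 0.0211265 m ≈ 21.13 mm

21.13 mm


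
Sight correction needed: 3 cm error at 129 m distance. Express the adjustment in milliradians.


1 mrad subtends 1 cm per 10 m of range, so adj = error_cm / (dist_m / 10) = 3 / (129/10) = 0.2326 mrad

0.2326 mrad


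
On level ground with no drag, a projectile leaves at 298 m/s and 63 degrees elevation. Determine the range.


R = v0^2 * sin(2*theta) / g = 298^2 * sin(2*63°) / 9.81 = 7324 m

7324 m


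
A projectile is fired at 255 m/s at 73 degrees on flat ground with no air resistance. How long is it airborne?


T = 2*v0*sin(theta)/g = 2*255*sin(73°)/9.81 = 49.72 s

49.72 s


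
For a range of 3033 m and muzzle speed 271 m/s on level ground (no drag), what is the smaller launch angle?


sin(2*theta) = R*g/v0^2 = 3033*9.81/271^2 = 0.405138, theta = arcsin(0.405138)/2 = 11.95°

11.95 degrees


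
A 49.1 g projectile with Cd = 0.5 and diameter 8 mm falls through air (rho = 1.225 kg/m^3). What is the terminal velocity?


A = pi*(d/2)^2 = pi*(8/2000)^2 = 5.02655e-05 m^2
vt = sqrt(2mg/(Cd*rho*A)) = sqrt(2*0.0491*9.81/(0.5 * 1.225 * 5.02655e-05)) = 176.9 m/s

176.9 m/s


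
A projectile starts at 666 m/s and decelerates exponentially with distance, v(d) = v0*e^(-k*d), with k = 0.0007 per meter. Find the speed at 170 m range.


v = v0*exp(-k*d) = 666*exp(-0.0007*170) = 591.3 m/s

591.3 m/s


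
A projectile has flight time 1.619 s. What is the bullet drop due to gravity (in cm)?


drop = 0.5*g*t^2 = 0.5*9.81*1.619^2 = 12.8568 m ≈ 1286 cm

1286 cm


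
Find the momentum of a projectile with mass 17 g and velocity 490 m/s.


p = m*v = 0.017*490 = 8.33 kg·m/s

8.33 kg·m/s


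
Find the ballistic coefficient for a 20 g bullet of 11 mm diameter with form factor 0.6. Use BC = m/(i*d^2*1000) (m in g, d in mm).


BC = m/(i*d^2*1000) = 20/(0.6 * 11^2 * 1000) = 0.0002755

0.0002755


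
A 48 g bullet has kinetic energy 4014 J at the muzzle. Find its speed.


v = sqrt(2*E/m) = sqrt(2*4014/0.048) = 409 m/s

409 m/s


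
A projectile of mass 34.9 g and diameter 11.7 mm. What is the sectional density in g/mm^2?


SD = m/d^2 = 34.9/11.7^2 = 0.2549 g/mm^2

0.2549 g/mm^2


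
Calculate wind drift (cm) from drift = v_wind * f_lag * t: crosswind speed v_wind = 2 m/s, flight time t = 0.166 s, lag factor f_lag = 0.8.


drift = v_wind * lag * t = 2 * 0.8 * 0.166 = 0.2656 m ≈ 26.56 cm

26.56 cm


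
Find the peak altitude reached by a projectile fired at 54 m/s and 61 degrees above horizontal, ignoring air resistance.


H = (v0*sin(theta))^2 / (2g) = (54*sin(61°))^2 / (2*9.81) = 113.7 m

113.7 m


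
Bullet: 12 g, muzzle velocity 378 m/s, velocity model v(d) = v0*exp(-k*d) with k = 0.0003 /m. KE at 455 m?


v = v0*exp(-k*d) = 378*exp(-0.0003*455) = 329.77 m/s
E = 0.5*m*v^2 = 0.5*0.012*329.77^2 = 652.5 J

652.5 J


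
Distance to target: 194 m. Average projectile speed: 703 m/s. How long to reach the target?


t = d/v = 194/703 = 0.276 s

0.276 s


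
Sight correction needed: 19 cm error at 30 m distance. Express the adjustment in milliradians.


1 mrad subtends 1 cm per 10 m of range, so adj = error_cm / (dist_m / 10) = 19 / (30/10) = 6.333 mrad

6.333 mrad


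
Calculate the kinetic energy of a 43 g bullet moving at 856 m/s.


E = 0.5*m*v^2 = 0.5*0.043*856^2 = 15754 J

15754 J


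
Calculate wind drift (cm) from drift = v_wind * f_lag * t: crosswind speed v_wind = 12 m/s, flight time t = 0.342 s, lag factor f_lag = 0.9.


drift = v_wind * lag * t = 12 * 0.9 * 0.342 = 3.6936 m ≈ 369.4 cm

369.4 cm


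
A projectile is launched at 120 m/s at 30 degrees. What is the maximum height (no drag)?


H = (v0*sin(theta))^2 / (2g) = (120*sin(30°))^2 / (2*9.81) = 183.5 m

183.5 m


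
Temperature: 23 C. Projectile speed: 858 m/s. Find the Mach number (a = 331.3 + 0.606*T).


a = 331.3 + 0.606*(23) = 345.238 m/s
M = v/a = 858/345.238 = 2.485

2.485


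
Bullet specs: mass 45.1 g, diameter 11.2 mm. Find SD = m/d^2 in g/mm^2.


SD = m/d^2 = 45.1/11.2^2 = 0.3595 g/mm^2

0.3595 g/mm^2


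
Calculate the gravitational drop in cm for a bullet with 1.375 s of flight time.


drop = 0.5*g*t^2 = 0.5*9.81*1.375^2 = 9.27352 m ≈ 927.4 cm

927.4 cm


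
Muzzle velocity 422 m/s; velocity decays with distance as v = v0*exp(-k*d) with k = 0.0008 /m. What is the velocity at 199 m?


v = v0*exp(-k*d) = 422*exp(-0.0008*199) = 359.9 m/s

359.9 m/s


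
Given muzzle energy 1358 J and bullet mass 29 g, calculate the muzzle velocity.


v = sqrt(2*E/m) = sqrt(2*1358/0.029) = 306 m/s

306 m/s


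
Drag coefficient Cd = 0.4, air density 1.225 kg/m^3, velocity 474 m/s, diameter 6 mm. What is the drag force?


A = pi*(d/2)^2 = pi*(6/2000)^2 = 2.82743e-05 m^2
Fd = 0.5*Cd*rho*A*v^2 = 0.5*0.4*1.225*2.82743e-05*474^2 = 1.556 N

1.556 N


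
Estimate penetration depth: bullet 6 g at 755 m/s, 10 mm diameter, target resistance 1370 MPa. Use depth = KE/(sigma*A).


A = pi*(d/2)^2 = pi*(10/2)^2 = 78.5398 mm^2
E = 0.5*m*v^2 = 0.5*0.006*755^2 = 1710.08 J
depth = E/(sigma*A) = 1710.08 J / (1370 MPa * 78.5398 mm^2) = 1710.08/(1370 * 78.5398) m = 0.015893 m ≈ 15.89 mm

15.89 mm


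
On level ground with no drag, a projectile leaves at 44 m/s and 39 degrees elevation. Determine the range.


R = v0^2 * sin(2*theta) / g = 44^2 * sin(2*39°) / 9.81 = 193 m

193 m


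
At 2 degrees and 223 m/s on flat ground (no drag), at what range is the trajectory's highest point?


R = v0^2*sin(2*theta)/g = 223^2*sin(2*2°)/9.81 = 353.611 m
apex_dist = R/2 = 353.611/2 = 176.8 m

176.8 m


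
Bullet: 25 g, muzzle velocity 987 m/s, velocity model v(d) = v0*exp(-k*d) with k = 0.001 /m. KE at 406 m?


v = v0*exp(-k*d) = 987*exp(-0.001*406) = 657.648 m/s
E = 0.5*m*v^2 = 0.5*0.025*657.648^2 = 5406 J

5406 J


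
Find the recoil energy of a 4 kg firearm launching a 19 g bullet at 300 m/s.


v_r = m_p*v_p/m_gun = 0.019*300/4 = 1.425 m/s, E_r = 0.5*m_gun*v_r^2 = 0.5*4*1.425^2 = 4.061 J

4.061 J


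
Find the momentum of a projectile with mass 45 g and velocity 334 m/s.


p = m*v = 0.045*334 = 15.03 kg·m/s

15.03 kg·m/s


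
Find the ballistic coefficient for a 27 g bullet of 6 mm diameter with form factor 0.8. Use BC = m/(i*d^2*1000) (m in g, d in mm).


BC = m/(i*d^2*1000) = 27/(0.8 * 6^2 * 1000) = 0.0009375

0.0009375


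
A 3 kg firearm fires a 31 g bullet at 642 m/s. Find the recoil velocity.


v_recoil = m_p * v_p / m_gun = 0.031 * 642 / 3 = 6.634 m/s

6.634 m/s


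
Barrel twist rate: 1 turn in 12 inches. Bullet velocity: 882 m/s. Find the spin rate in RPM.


twist_m = 12*0.0254 = 0.3048 m
spin = v/twist = 882/0.3048 = 2893.701 rev/s
RPM = spin*60 = 2893.701*60 ≈ 173622 RPM

173622 RPM


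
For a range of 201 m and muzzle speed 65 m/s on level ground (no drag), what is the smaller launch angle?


sin(2*theta) = R*g/v0^2 = 201*9.81/65^2 = 0.466701, theta = arcsin(0.466701)/2 = 13.91°

13.91 degrees


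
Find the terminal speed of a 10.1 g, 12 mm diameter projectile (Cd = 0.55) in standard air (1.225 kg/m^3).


A = pi*(d/2)^2 = pi*(12/2000)^2 = 1.13097e-04 m^2
vt = sqrt(2mg/(Cd*rho*A)) = sqrt(2*0.0101*9.81/(0.55 * 1.225 * 1.13097e-04)) = 51 m/s

51 m/s


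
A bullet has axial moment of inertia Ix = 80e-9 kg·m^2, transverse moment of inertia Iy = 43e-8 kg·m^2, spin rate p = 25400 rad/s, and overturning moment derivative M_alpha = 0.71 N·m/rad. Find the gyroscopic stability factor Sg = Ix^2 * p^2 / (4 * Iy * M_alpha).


Sg = Ix^2 * p^2 / (4 * Iy * M_alpha) = (80e-9)^2 * 25400^2 / (4 * 43e-8 * 0.71) = 3.381

3.381


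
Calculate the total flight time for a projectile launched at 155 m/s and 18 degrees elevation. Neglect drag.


T = 2*v0*sin(theta)/g = 2*155*sin(18°)/9.81 = 9.765 s

9.765 s


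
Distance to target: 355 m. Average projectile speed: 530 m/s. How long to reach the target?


t = d/v = 355/530 = 0.6698 s

0.6698 s


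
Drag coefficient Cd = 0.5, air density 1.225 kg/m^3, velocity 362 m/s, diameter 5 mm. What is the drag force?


A = pi*(d/2)^2 = pi*(5/2000)^2 = 1.96350e-05 m^2
Fd = 0.5*Cd*rho*A*v^2 = 0.5*0.5*1.225*1.96350e-05*362^2 = 0.788 N

0.788 N


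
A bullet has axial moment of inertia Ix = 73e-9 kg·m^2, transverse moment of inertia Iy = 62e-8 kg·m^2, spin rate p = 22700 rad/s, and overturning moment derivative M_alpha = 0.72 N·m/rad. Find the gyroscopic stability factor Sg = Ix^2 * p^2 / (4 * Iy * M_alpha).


Sg = Ix^2 * p^2 / (4 * Iy * M_alpha) = (73e-9)^2 * 22700^2 / (4 * 62e-8 * 0.72) = 1.538

1.538


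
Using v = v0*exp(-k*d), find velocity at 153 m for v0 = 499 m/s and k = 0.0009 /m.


v = v0*exp(-k*d) = 499*exp(-0.0009*153) = 434.8 m/s

434.8 m/s


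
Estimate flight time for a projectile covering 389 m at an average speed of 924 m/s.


t = d/v = 389/924 = 0.421 s

0.421 s


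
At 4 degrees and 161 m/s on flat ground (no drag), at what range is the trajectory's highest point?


R = v0^2*sin(2*theta)/g = 161^2*sin(2*4°)/9.81 = 367.738 m
apex_dist = R/2 = 367.738/2 = 183.9 m

183.9 m


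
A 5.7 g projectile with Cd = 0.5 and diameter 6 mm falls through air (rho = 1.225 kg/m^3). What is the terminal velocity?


A = pi*(d/2)^2 = pi*(6/2000)^2 = 2.82743e-05 m^2
vt = sqrt(2mg/(Cd*rho*A)) = sqrt(2*0.0057*9.81/(0.5 * 1.225 * 2.82743e-05)) = 80.36 m/s

80.36 m/s


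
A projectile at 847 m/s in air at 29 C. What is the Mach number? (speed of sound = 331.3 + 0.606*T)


a = 331.3 + 0.606*(29) = 348.874 m/s
M = v/a = 847/348.874 = 2.428

2.428


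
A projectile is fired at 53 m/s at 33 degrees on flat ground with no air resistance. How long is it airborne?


T = 2*v0*sin(theta)/g = 2*53*sin(33°)/9.81 = 5.885 s

5.885 s


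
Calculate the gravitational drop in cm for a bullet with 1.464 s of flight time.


drop = 0.5*g*t^2 = 0.5*9.81*1.464^2 = 10.5129 m ≈ 1051 cm

1051 cm


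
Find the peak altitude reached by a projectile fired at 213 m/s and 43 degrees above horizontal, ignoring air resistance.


H = (v0*sin(theta))^2 / (2g) = (213*sin(43°))^2 / (2*9.81) = 1076 m

1076 m


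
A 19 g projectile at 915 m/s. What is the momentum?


p = m*v = 0.019*915 = 17.38 kg·m/s

17.38 kg·m/s


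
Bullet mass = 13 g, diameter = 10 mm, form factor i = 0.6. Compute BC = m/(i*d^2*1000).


BC = m/(i*d^2*1000) = 13/(0.6 * 10^2 * 1000) = 0.0002167

0.0002167


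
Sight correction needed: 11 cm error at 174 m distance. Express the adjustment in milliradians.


1 mrad subtends 1 cm per 10 m of range, so adj = error_cm / (dist_m / 10) = 11 / (174/10) = 0.6322 mrad

0.6322 mrad


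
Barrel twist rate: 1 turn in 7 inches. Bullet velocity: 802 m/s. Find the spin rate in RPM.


twist_m = 7*0.0254 = 0.1778 m
spin = v/twist = 802/0.1778 = 4510.686 rev/s
RPM = spin*60 = 4510.686*60 ≈ 270641 RPM

270641 RPM


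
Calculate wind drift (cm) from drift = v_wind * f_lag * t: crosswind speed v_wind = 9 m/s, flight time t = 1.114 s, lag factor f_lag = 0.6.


drift = v_wind * lag * t = 9 * 0.6 * 1.114 = 6.0156 m ≈ 601.6 cm

601.6 cm


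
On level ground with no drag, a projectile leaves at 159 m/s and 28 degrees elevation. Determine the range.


R = v0^2 * sin(2*theta) / g = 159^2 * sin(2*28°) / 9.81 = 2136 m

2136 m


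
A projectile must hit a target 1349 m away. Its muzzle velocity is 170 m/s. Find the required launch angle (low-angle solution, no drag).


sin(2*theta) = R*g/v0^2 = 1349*9.81/170^2 = 0.457913, theta = arcsin(0.457913)/2 = 13.63°

13.63 degrees


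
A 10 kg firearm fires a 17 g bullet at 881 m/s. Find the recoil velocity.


v_recoil = m_p * v_p / m_gun = 0.017 * 881 / 10 = 1.498 m/s

1.498 m/s
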